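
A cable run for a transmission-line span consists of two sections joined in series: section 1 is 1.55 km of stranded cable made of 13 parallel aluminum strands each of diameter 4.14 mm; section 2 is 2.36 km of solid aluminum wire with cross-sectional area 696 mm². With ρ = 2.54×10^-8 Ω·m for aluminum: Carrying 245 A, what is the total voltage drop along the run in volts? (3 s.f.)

Section 1: A_strand = π(2.0700e-03)² = 1.346e-05 m²; R₁ = ρL/(N·A_s) = (2.54×10^-8)(1550)/(13×1.346e-05) = 0.225 Ω
Section 2: A = 696 mm² = 6.960e-04 m²
R₂ = (2.54×10^-8)(2360)/(6.960e-04) = 0.08613 Ω
R = R₁ + R₂ = 0.3111 Ω
V = IR = 245 × 0.3111 = 76.2 V

76.2 V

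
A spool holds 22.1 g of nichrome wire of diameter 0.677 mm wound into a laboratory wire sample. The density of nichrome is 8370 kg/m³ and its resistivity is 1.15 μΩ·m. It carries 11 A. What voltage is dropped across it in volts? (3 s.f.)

ρ = 1.15 μΩ·m = 1.15×10^-6 Ω·m
A = π(d/2)² = π(3.3850e-04 m)² = 3.5997e-07 m²
L = m/(density·A) = 0.0221/(8370×3.5997e-07) = 7.335 m
R = ρL/A = (1.15×10^-6)(7.335)/(3.5997e-07) = 23.43 Ω
V = IR = 11 × 23.43 = 258 V

258 V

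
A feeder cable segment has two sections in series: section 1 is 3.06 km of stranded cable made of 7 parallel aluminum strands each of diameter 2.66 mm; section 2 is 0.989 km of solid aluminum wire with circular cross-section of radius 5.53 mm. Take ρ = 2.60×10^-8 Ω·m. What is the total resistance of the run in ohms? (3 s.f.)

Section 1: A_strand = π(1.3300e-03)² = 5.557e-06 m²; R₁ = ρL/(N·A_s) = (2.60×10^-8)(3060)/(7×5.557e-06) = 2.045 Ω
Section 2: A = πr² = π(5.5300e-03 m)² = 9.607e-05 m²
R₂ = (2.60×10^-8)(989)/(9.607e-05) = 0.2677 Ω
R = R₁ + R₂ = 2.31 Ω

2.31 Ω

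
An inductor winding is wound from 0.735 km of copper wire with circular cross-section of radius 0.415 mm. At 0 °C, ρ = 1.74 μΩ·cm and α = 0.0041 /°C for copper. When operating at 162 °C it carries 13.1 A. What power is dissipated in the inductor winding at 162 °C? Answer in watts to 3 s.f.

ρ = 1.74 μΩ·cm = 1.74×10^-8 Ω·m
A = πr² = π(4.1500e-04 m)² = 5.411e-07 m²
R₍0₎ = ρL/A = (1.74×10^-8)(735)/(5.411e-07) = 23.64 Ω
R₍162₎ = R₍0₎(1 + αΔT) = 23.64 × (1 + 0.0041×162) = 39.34 Ω
P = I²R = (13.1)² × 39.34 = 6750 W

6750 W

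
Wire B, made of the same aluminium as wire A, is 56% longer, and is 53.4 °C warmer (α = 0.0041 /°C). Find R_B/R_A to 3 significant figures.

1.90

R ∝ ρL/d² with ρ ∝ (1+αΔT), so R_B/R_A = (1 + 56/100) × (1 + 0.0041×53.4)
= 1.56 × 1.219 = 1.90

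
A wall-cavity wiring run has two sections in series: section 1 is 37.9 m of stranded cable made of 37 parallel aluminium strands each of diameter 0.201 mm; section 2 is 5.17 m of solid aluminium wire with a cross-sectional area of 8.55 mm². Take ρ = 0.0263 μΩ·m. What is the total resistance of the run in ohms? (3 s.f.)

0.865 Ω

ρ = 0.0263 μΩ·m = 2.63×10^-8 Ω·m
Section 1: A_strand = π(1.0050e-04)² = 3.173e-08 m²; R₁ = ρL/(N·A_s) = (2.63×10^-8)(37.9)/(37×3.173e-08) = 0.849 Ω
Section 2: A = 8.55 mm² = 8.550e-06 m²
R₂ = (2.63×10^-8)(5.17)/(8.550e-06) = 0.0159 Ω
R = R₁ + R₂ = 0.865 Ω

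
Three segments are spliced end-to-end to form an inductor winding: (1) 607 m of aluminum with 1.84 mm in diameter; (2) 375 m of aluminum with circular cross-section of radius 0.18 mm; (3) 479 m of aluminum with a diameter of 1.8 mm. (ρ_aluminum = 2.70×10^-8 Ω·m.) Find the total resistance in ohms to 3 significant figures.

Seg 1: A = π(d/2)² = π(9.2000e-04 m)² = 2.659e-06 m²
R_1 = (2.70×10^-8)(607)/(2.659e-06) = 6.163 Ω
Seg 2: A = πr² = π(1.8000e-04 m)² = 1.018e-07 m²
R_2 = (2.70×10^-8)(375)/(1.018e-07) = 99.47 Ω
Seg 3: A = π(d/2)² = π(9.0000e-04 m)² = 2.545e-06 m²
R_3 = (2.70×10^-8)(479)/(2.545e-06) = 5.082 Ω
R_total = R_1 + R_2 + R_3 = 111 Ω

111 Ω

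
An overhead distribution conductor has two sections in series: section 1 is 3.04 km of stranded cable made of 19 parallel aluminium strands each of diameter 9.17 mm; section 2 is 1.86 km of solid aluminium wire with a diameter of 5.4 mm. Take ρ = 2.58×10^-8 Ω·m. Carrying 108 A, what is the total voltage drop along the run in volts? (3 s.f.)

Section 1: A_strand = π(4.5850e-03)² = 6.604e-05 m²; R₁ = ρL/(N·A_s) = (2.58×10^-8)(3040)/(19×6.604e-05) = 0.0625 Ω
Section 2: A = π(d/2)² = π(2.7000e-03 m)² = 2.290e-05 m²
R₂ = (2.58×10^-8)(1860)/(2.290e-05) = 2.095 Ω
R = R₁ + R₂ = 2.158 Ω
V = IR = 108 × 2.158 = 233 V

233 V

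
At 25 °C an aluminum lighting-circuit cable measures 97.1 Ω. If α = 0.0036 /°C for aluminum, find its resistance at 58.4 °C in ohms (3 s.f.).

ΔT = 58.4 − 25 = 33.4 °C
R = R₀(1 + αΔT) = 97.1 × (1 + 0.0036×33.4) = 97.1 × 1.12 = 109 Ω

109 Ω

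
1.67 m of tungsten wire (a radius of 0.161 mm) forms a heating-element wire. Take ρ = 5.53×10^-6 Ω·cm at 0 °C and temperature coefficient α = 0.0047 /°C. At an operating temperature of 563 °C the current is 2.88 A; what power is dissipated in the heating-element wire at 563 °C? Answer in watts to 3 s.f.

ρ = 5.53×10^-6 Ω·cm = 5.53×10^-8 Ω·m
A = πr² = π(1.6100e-04 m)² = 8.143e-08 m²
R₍0₎ = ρL/A = (5.53×10^-8)(1.67)/(8.143e-08) = 1.134 Ω
R₍563₎ = R₍0₎(1 + αΔT) = 1.134 × (1 + 0.0047×563) = 4.135 Ω
P = I²R = (2.88)² × 4.135 = 34.3 W

34.3 W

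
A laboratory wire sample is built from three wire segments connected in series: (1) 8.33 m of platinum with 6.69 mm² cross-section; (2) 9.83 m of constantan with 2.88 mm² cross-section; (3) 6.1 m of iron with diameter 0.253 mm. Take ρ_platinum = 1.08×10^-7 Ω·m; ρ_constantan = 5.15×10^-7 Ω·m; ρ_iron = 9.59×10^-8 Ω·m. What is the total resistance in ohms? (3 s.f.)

13.5 Ω

Seg 1: A = 6.69 mm² = 6.690e-06 m²
R_1 = (1.08×10^-7)(8.33)/(6.690e-06) = 0.1345 Ω
Seg 2: A = 2.88 mm² = 2.880e-06 m²
R_2 = (5.15×10^-7)(9.83)/(2.880e-06) = 1.758 Ω
Seg 3: A = π(d/2)² = π(1.2650e-04 m)² = 5.027e-08 m²
R_3 = (9.59×10^-8)(6.1)/(5.027e-08) = 11.64 Ω
R_total = R_1 + R_2 + R_3 = 13.5 Ω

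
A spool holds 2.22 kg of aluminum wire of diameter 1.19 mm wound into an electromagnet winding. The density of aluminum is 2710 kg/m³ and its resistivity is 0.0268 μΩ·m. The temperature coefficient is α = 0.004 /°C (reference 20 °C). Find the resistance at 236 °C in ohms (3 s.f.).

33.1 Ω

ρ = 0.0268 μΩ·m = 2.68×10^-8 Ω·m
A = π(d/2)² = π(5.9500e-04 m)² = 1.1122e-06 m²
L = m/(density·A) = 2.22/(2710×1.1122e-06) = 736.5 m
R = ρL/A = (2.68×10^-8)(736.5)/(1.1122e-06) = 17.75 Ω
R(236 °C) = 17.75 × (1 + 0.004×216) = 33.1 Ω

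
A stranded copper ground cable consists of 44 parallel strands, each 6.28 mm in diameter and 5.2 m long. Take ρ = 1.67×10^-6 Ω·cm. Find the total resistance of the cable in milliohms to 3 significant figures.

ρ = 1.67×10^-6 Ω·cm = 1.67×10^-8 Ω·m
A_strand = π(3.1400e-03 m)² = 3.097e-05 m²
R_strand = ρL/A = (1.67×10^-8)(5.2)/(3.097e-05) = 0.002804 Ω
R_total = R_strand/N = 0.002804/44 = 0.0637 mΩ

0.0637 mΩ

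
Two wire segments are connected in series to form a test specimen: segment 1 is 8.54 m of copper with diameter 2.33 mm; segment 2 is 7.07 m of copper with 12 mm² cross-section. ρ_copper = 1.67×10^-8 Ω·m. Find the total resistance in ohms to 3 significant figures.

Segment 1: A = π(d/2)² = π(1.1650e-03 m)² = 4.264e-06 m²
R₁ = ρL/A = (1.67×10^-8)(8.54)/(4.264e-06) = 0.03345 Ω
Segment 2: A = 12 mm² = 1.200e-05 m²
R₂ = (1.67×10^-8)(7.07)/(1.200e-05) = 0.009839 Ω
R = R₁ + R₂ = 0.0433 Ω

0.0433 Ω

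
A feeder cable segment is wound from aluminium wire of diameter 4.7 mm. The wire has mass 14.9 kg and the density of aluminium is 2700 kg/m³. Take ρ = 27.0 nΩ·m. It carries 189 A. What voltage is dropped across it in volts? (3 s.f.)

93.6 V

ρ = 27.0 nΩ·m = 2.70×10^-8 Ω·m
A = π(d/2)² = π(2.3500e-03 m)² = 1.7349e-05 m²
L = m/(density·A) = 14.9/(2700×1.7349e-05) = 318.1 m
R = ρL/A = (2.70×10^-8)(318.1)/(1.7349e-05) = 0.495 Ω
V = IR = 189 × 0.495 = 93.6 V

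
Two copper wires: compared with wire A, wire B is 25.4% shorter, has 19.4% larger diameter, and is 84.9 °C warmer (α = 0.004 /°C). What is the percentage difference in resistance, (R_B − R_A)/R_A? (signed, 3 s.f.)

R ∝ ρL/d² with ρ ∝ (1+αΔT), so R_B/R_A = (1 − 25.4/100) × (1 + 19.4/100)⁻² × (1 + 0.004×84.9)
= 0.746 × 0.7014 × 1.34 = 0.701
(R_B − R_A)/R_A = 0.701 − 1 = -29.9%

-29.9%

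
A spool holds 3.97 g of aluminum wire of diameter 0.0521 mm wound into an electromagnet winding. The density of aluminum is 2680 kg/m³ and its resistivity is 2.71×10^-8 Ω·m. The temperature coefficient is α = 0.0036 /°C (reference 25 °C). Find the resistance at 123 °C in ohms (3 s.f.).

A = π(d/2)² = π(2.6050e-05 m)² = 2.1319e-09 m²
L = m/(density·A) = 0.00397/(2680×2.1319e-09) = 694.8 m
R = ρL/A = (2.71×10^-8)(694.8)/(2.1319e-09) = 8833 Ω
R(123 °C) = 8833 × (1 + 0.0036×98) = 11900 Ω

11900 Ω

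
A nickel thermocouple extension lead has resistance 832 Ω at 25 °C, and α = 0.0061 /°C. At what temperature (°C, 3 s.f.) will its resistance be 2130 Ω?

R = R₀(1 + α(T − T₀)) ⇒ T = T₀ + (R/R₀ − 1)/α
T = 25 + (2130/832 − 1)/0.0061 = 25 + (1.56)/0.0061 = 281 °C

281 °C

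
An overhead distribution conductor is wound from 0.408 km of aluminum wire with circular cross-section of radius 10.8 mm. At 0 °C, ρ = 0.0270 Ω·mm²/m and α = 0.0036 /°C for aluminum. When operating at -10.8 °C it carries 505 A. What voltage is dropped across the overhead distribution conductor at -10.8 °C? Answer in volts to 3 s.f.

14.6 V

ρ = 0.0270 Ω·mm²/m = 2.70×10^-8 Ω·m
A = πr² = π(1.0800e-02 m)² = 3.664e-04 m²
R₍0₎ = ρL/A = (2.70×10^-8)(408)/(3.664e-04) = 0.03006 Ω
R₍-10.8₎ = R₍0₎(1 + αΔT) = 0.03006 × (1 + 0.0036×-10.8) = 0.02889 Ω
V = IR = 505 × 0.02889 = 14.6 V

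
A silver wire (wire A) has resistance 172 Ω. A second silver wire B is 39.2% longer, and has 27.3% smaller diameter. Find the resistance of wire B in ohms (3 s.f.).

453 Ω

R ∝ L/d², so R_B/R_A = (1 + 39.2/100) × (1 − 27.3/100)⁻²
= 1.392 × 1.892 = 2.634
R_B = 2.634 × 172 = 453 Ω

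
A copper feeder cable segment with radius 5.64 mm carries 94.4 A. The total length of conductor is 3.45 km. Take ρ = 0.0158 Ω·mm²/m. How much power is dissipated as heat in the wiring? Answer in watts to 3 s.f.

4860 W

ρ = 0.0158 Ω·mm²/m = 1.58×10^-8 Ω·m
A = πr² = π(5.6400e-03 m)² = 9.993e-05 m²
R = ρL/A = (1.58×10^-8)(3450)/(9.993e-05) = 0.5455 Ω
P = I²R = (94.4)² × 0.5455 = 4860 W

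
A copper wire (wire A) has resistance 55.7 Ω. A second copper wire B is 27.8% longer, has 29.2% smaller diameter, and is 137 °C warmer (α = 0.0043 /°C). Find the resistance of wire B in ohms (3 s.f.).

226 Ω

R ∝ ρL/d² with ρ ∝ (1+αΔT), so R_B/R_A = (1 + 27.8/100) × (1 − 29.2/100)⁻² × (1 + 0.0043×137)
= 1.278 × 1.995 × 1.589 = 4.051
R_B = 4.051 × 55.7 = 226 Ω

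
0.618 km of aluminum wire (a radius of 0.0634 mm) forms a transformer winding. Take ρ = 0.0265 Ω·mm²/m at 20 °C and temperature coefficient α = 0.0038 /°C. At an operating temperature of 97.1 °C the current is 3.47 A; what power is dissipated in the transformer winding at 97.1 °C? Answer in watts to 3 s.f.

ρ = 0.0265 Ω·mm²/m = 2.65×10^-8 Ω·m
A = πr² = π(6.3400e-05 m)² = 1.263e-08 m²
R₍20₎ = ρL/A = (2.65×10^-8)(618)/(1.263e-08) = 1297 Ω
R₍97.1₎ = R₍20₎(1 + αΔT) = 1297 × (1 + 0.0038×77.1) = 1677 Ω
P = I²R = (3.47)² × 1677 = 20200 W

20200 W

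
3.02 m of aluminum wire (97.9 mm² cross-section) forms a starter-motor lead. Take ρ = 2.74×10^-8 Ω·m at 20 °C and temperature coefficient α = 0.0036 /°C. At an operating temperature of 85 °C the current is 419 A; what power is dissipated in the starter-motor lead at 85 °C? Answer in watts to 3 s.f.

A = 97.9 mm² = 9.790e-05 m²
R₍20₎ = ρL/A = (2.74×10^-8)(3.02)/(9.790e-05) = 8.452×10^-4 Ω
R₍85₎ = R₍20₎(1 + αΔT) = 8.452×10^-4 × (1 + 0.0036×65) = 0.001043 Ω
P = I²R = (419)² × 0.001043 = 183 W

183 W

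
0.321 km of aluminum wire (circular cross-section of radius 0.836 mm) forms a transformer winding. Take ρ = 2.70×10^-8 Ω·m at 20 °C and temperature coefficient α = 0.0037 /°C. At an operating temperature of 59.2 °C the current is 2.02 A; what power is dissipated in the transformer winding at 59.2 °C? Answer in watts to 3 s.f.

A = πr² = π(8.3600e-04 m)² = 2.196e-06 m²
R₍20₎ = ρL/A = (2.70×10^-8)(321)/(2.196e-06) = 3.947 Ω
R₍59.2₎ = R₍20₎(1 + αΔT) = 3.947 × (1 + 0.0037×39.2) = 4.52 Ω
P = I²R = (2.02)² × 4.52 = 18.4 W

18.4 W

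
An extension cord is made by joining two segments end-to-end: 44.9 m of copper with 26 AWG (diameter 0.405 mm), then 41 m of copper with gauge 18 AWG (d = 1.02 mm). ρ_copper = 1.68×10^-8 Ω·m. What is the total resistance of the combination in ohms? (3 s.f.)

Segment 1: A = π(0.405/2 mm)² = π(2.0250e-04 m)² = 1.288e-07 m²
R₁ = ρL/A = (1.68×10^-8)(44.9)/(1.288e-07) = 5.855 Ω
Segment 2: A = π(1.02/2 mm)² = π(5.1000e-04 m)² = 8.171e-07 m²
R₂ = (1.68×10^-8)(41)/(8.171e-07) = 0.843 Ω
R = R₁ + R₂ = 6.70 Ω

6.70 Ω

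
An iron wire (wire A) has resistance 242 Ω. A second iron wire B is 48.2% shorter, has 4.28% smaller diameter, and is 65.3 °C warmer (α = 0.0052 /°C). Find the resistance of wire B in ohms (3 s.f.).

R ∝ ρL/d² with ρ ∝ (1+αΔT), so R_B/R_A = (1 − 48.2/100) × (1 − 4.28/100)⁻² × (1 + 0.0052×65.3)
= 0.518 × 1.091 × 1.34 = 0.7573
R_B = 0.7573 × 242 = 183 Ω

183 Ω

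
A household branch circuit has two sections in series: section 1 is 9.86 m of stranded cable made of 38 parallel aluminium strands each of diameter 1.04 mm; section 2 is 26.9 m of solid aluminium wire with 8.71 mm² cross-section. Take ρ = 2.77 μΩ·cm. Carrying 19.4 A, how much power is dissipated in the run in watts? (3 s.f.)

ρ = 2.77 μΩ·cm = 2.77×10^-8 Ω·m
Section 1: A_strand = π(5.2000e-04)² = 8.495e-07 m²; R₁ = ρL/(N·A_s) = (2.77×10^-8)(9.86)/(38×8.495e-07) = 0.008461 Ω
Section 2: A = 8.71 mm² = 8.710e-06 m²
R₂ = (2.77×10^-8)(26.9)/(8.710e-06) = 0.08555 Ω
R = R₁ + R₂ = 0.09401 Ω
P = I²R = (19.4)² × 0.09401 = 35.4 W

35.4 W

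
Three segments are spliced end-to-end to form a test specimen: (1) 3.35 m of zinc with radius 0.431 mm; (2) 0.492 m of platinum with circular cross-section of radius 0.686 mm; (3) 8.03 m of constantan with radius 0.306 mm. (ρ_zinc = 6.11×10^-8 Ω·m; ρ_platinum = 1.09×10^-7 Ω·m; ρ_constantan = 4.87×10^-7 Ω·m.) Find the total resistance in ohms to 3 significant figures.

13.7 Ω

Seg 1: A = πr² = π(4.3100e-04 m)² = 5.836e-07 m²
R_1 = (6.11×10^-8)(3.35)/(5.836e-07) = 0.3507 Ω
Seg 2: A = πr² = π(6.8600e-04 m)² = 1.478e-06 m²
R_2 = (1.09×10^-7)(0.492)/(1.478e-06) = 0.03627 Ω
Seg 3: A = πr² = π(3.0600e-04 m)² = 2.942e-07 m²
R_3 = (4.87×10^-7)(8.03)/(2.942e-07) = 13.29 Ω
R_total = R_1 + R_2 + R_3 = 13.7 Ω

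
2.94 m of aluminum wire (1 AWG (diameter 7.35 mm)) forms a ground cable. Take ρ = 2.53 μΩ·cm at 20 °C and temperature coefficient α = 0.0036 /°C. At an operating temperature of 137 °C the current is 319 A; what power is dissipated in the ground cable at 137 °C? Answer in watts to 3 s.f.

ρ = 2.53 μΩ·cm = 2.53×10^-8 Ω·m
A = π(7.35/2 mm)² = π(3.6750e-03 m)² = 4.243e-05 m²
R₍20₎ = ρL/A = (2.53×10^-8)(2.94)/(4.243e-05) = 0.001753 Ω
R₍137₎ = R₍20₎(1 + αΔT) = 0.001753 × (1 + 0.0036×117) = 0.002491 Ω
P = I²R = (319)² × 0.002491 = 254 W

254 W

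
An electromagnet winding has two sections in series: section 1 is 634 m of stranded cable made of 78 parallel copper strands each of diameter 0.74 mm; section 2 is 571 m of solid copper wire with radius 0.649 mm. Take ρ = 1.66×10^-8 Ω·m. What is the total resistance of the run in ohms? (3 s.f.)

7.48 Ω

Section 1: A_strand = π(3.7000e-04)² = 4.301e-07 m²; R₁ = ρL/(N·A_s) = (1.66×10^-8)(634)/(78×4.301e-07) = 0.3137 Ω
Section 2: A = πr² = π(6.4900e-04 m)² = 1.323e-06 m²
R₂ = (1.66×10^-8)(571)/(1.323e-06) = 7.163 Ω
R = R₁ + R₂ = 7.48 Ω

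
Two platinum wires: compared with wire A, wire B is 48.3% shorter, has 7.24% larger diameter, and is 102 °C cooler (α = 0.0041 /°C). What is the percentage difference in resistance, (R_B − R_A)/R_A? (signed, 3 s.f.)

R ∝ ρL/d² with ρ ∝ (1+αΔT), so R_B/R_A = (1 − 48.3/100) × (1 + 7.24/100)⁻² × (1 − 0.0041×102)
= 0.517 × 0.8695 × 0.5818 = 0.2616
(R_B − R_A)/R_A = 0.2616 − 1 = -73.8%

-73.8%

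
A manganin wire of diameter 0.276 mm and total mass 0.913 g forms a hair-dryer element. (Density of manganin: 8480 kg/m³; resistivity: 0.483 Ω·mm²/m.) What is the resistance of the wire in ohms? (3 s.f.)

14.5 Ω

ρ = 0.483 Ω·mm²/m = 4.83×10^-7 Ω·m
A = π(d/2)² = π(1.3800e-04 m)² = 5.9828e-08 m²
L = m/(density·A) = 9.130×10^-4/(8480×5.9828e-08) = 1.8 m
R = ρL/A = (4.83×10^-7)(1.8)/(5.9828e-08) = 14.5 Ω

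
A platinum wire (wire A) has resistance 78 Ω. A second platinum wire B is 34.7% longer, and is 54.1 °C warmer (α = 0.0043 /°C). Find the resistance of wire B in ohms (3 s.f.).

130 Ω

R ∝ ρL/d² with ρ ∝ (1+αΔT), so R_B/R_A = (1 + 34.7/100) × (1 + 0.0043×54.1)
= 1.347 × 1.233 = 1.66
R_B = 1.66 × 78 = 130 Ω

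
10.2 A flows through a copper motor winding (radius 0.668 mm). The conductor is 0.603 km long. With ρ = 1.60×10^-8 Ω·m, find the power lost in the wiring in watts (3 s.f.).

716 W

A = πr² = π(6.6800e-04 m)² = 1.402e-06 m²
R = ρL/A = (1.60×10^-8)(603)/(1.402e-06) = 6.882 Ω
P = I²R = (10.2)² × 6.882 = 716 W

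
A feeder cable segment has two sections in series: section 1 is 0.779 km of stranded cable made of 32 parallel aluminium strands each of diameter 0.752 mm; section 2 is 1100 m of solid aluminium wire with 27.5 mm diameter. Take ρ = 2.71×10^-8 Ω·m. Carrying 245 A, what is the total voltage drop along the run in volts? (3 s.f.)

376 V

Section 1: A_strand = π(3.7600e-04)² = 4.441e-07 m²; R₁ = ρL/(N·A_s) = (2.71×10^-8)(779)/(32×4.441e-07) = 1.485 Ω
Section 2: A = π(d/2)² = π(1.3750e-02 m)² = 5.940e-04 m²
R₂ = (2.71×10^-8)(1100)/(5.940e-04) = 0.05019 Ω
R = R₁ + R₂ = 1.536 Ω
V = IR = 245 × 1.536 = 376 V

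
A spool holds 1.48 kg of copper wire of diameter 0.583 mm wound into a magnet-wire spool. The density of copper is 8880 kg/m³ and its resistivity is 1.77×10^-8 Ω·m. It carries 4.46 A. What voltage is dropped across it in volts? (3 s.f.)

A = π(d/2)² = π(2.9150e-04 m)² = 2.6695e-07 m²
L = m/(density·A) = 1.48/(8880×2.6695e-07) = 624.3 m
R = ρL/A = (1.77×10^-8)(624.3)/(2.6695e-07) = 41.4 Ω
V = IR = 4.46 × 41.4 = 185 V

185 V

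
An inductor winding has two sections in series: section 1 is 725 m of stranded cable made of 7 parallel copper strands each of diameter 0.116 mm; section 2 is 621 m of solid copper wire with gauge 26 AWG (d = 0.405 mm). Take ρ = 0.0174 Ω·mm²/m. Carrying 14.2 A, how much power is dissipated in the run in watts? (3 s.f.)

51300 W

ρ = 0.0174 Ω·mm²/m = 1.74×10^-8 Ω·m
Section 1: A_strand = π(5.8000e-05)² = 1.057e-08 m²; R₁ = ρL/(N·A_s) = (1.74×10^-8)(725)/(7×1.057e-08) = 170.5 Ω
Section 2: A = π(0.405/2 mm)² = π(2.0250e-04 m)² = 1.288e-07 m²
R₂ = (1.74×10^-8)(621)/(1.288e-07) = 83.88 Ω
R = R₁ + R₂ = 254.4 Ω
P = I²R = (14.2)² × 254.4 = 51300 W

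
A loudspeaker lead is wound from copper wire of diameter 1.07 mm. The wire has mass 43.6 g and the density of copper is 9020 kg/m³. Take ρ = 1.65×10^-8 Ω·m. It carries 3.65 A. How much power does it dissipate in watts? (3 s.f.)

A = π(d/2)² = π(5.3500e-04 m)² = 8.9920e-07 m²
L = m/(density·A) = 0.0436/(9020×8.9920e-07) = 5.376 m
R = ρL/A = (1.65×10^-8)(5.376)/(8.9920e-07) = 0.09864 Ω
P = I²R = (3.65)² × 0.09864 = 1.31 W

1.31 W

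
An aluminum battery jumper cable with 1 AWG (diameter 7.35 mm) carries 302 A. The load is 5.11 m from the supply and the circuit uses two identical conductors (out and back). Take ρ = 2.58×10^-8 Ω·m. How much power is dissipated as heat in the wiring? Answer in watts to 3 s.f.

A = π(7.35/2 mm)² = π(3.6750e-03 m)² = 4.243e-05 m²
Total conductor length (both ways) L = 2 × 5.11 = 10.22 m
R = ρL/A = (2.58×10^-8)(10.22)/(4.243e-05) = 0.006214 Ω
P = I²R = (302)² × 0.006214 = 567 W

567 W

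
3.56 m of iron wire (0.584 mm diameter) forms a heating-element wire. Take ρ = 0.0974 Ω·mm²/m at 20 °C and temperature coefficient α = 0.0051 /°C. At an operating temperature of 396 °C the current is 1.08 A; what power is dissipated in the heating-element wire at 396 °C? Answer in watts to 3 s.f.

4.41 W

ρ = 0.0974 Ω·mm²/m = 9.74×10^-8 Ω·m
A = π(d/2)² = π(2.9200e-04 m)² = 2.679e-07 m²
R₍20₎ = ρL/A = (9.74×10^-8)(3.56)/(2.679e-07) = 1.294 Ω
R₍396₎ = R₍20₎(1 + αΔT) = 1.294 × (1 + 0.0051×376) = 3.777 Ω
P = I²R = (1.08)² × 3.777 = 4.41 W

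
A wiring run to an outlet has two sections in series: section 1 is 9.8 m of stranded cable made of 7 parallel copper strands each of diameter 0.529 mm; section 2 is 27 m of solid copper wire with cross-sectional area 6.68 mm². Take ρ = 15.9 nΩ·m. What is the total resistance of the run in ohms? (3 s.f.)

0.166 Ω

ρ = 15.9 nΩ·m = 1.59×10^-8 Ω·m
Section 1: A_strand = π(2.6450e-04)² = 2.198e-07 m²; R₁ = ρL/(N·A_s) = (1.59×10^-8)(9.8)/(7×2.198e-07) = 0.1013 Ω
Section 2: A = 6.68 mm² = 6.680e-06 m²
R₂ = (1.59×10^-8)(27)/(6.680e-06) = 0.06427 Ω
R = R₁ + R₂ = 0.166 Ω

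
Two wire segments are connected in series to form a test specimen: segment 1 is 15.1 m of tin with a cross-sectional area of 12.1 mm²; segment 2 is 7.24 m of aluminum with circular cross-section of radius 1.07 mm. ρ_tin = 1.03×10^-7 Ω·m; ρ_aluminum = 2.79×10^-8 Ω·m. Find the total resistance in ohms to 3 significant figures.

Segment 1: A = 12.1 mm² = 1.210e-05 m²
R₁ = ρL/A = (1.03×10^-7)(15.1)/(1.210e-05) = 0.1285 Ω
Segment 2: A = πr² = π(1.0700e-03 m)² = 3.597e-06 m²
R₂ = (2.79×10^-8)(7.24)/(3.597e-06) = 0.05616 Ω
R = R₁ + R₂ = 0.185 Ω

0.185 Ω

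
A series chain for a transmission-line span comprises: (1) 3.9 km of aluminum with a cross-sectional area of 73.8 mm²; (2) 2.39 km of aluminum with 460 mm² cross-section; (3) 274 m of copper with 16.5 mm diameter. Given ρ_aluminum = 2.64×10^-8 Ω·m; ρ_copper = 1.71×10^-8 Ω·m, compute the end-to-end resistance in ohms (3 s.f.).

1.55 Ω

Seg 1: A = 73.8 mm² = 7.380e-05 m²
R_1 = (2.64×10^-8)(3900)/(7.380e-05) = 1.395 Ω
Seg 2: A = 460 mm² = 4.600e-04 m²
R_2 = (2.64×10^-8)(2390)/(4.600e-04) = 0.1372 Ω
Seg 3: A = π(d/2)² = π(8.2500e-03 m)² = 2.138e-04 m²
R_3 = (1.71×10^-8)(274)/(2.138e-04) = 0.02191 Ω
R_total = R_1 + R_2 + R_3 = 1.55 Ω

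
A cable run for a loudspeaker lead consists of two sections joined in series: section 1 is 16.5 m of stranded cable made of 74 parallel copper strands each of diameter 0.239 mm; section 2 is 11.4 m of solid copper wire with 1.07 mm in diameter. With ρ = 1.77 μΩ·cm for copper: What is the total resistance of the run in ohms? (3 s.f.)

0.312 Ω

ρ = 1.77 μΩ·cm = 1.77×10^-8 Ω·m
Section 1: A_strand = π(1.1950e-04)² = 4.486e-08 m²; R₁ = ρL/(N·A_s) = (1.77×10^-8)(16.5)/(74×4.486e-08) = 0.08797 Ω
Section 2: A = π(d/2)² = π(5.3500e-04 m)² = 8.992e-07 m²
R₂ = (1.77×10^-8)(11.4)/(8.992e-07) = 0.2244 Ω
R = R₁ + R₂ = 0.312 Ω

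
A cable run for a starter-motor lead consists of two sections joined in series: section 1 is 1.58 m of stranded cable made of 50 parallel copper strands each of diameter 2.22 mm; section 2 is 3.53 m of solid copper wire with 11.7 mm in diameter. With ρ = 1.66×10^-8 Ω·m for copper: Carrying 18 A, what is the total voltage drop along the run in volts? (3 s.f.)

Section 1: A_strand = π(1.1100e-03)² = 3.871e-06 m²; R₁ = ρL/(N·A_s) = (1.66×10^-8)(1.58)/(50×3.871e-06) = 1.355×10^-4 Ω
Section 2: A = π(d/2)² = π(5.8500e-03 m)² = 1.075e-04 m²
R₂ = (1.66×10^-8)(3.53)/(1.075e-04) = 5.450×10^-4 Ω
R = R₁ + R₂ = 6.805×10^-4 Ω
V = IR = 18 × 6.805×10^-4 = 0.0122 V

0.0122 V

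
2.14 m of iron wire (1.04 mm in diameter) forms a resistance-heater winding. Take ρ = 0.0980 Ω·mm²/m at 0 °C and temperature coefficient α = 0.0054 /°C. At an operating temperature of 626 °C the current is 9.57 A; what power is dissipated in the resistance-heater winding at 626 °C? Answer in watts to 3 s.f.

ρ = 0.0980 Ω·mm²/m = 9.80×10^-8 Ω·m
A = π(d/2)² = π(5.2000e-04 m)² = 8.495e-07 m²
R₍0₎ = ρL/A = (9.80×10^-8)(2.14)/(8.495e-07) = 0.2469 Ω
R₍626₎ = R₍0₎(1 + αΔT) = 0.2469 × (1 + 0.0054×626) = 1.081 Ω
P = I²R = (9.57)² × 1.081 = 99.0 W

99.0 W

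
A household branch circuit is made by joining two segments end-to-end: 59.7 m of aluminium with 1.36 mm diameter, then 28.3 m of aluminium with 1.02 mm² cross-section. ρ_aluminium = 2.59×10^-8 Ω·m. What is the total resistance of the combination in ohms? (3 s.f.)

1.78 Ω

Segment 1: A = π(d/2)² = π(6.8000e-04 m)² = 1.453e-06 m²
R₁ = ρL/A = (2.59×10^-8)(59.7)/(1.453e-06) = 1.064 Ω
Segment 2: A = 1.02 mm² = 1.020e-06 m²
R₂ = (2.59×10^-8)(28.3)/(1.020e-06) = 0.7186 Ω
R = R₁ + R₂ = 1.78 Ω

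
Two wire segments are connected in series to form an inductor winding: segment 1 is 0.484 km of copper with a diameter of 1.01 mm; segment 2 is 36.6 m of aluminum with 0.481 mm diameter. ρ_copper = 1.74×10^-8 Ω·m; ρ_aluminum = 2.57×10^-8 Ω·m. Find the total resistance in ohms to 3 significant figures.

15.7 Ω

Segment 1: A = π(d/2)² = π(5.0500e-04 m)² = 8.012e-07 m²
R₁ = ρL/A = (1.74×10^-8)(484)/(8.012e-07) = 10.51 Ω
Segment 2: A = π(d/2)² = π(2.4050e-04 m)² = 1.817e-07 m²
R₂ = (2.57×10^-8)(36.6)/(1.817e-07) = 5.176 Ω
R = R₁ + R₂ = 15.7 Ω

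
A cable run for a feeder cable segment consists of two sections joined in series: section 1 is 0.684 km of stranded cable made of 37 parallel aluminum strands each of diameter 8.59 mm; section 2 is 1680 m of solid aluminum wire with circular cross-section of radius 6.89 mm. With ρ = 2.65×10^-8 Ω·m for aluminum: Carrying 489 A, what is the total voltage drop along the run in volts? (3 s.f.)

150 V

Section 1: A_strand = π(4.2950e-03)² = 5.795e-05 m²; R₁ = ρL/(N·A_s) = (2.65×10^-8)(684)/(37×5.795e-05) = 0.008453 Ω
Section 2: A = πr² = π(6.8900e-03 m)² = 1.491e-04 m²
R₂ = (2.65×10^-8)(1680)/(1.491e-04) = 0.2985 Ω
R = R₁ + R₂ = 0.307 Ω
V = IR = 489 × 0.307 = 150 V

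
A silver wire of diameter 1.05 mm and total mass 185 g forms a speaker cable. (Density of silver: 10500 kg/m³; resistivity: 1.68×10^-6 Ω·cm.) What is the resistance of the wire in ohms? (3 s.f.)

0.395 Ω

ρ = 1.68×10^-6 Ω·cm = 1.68×10^-8 Ω·m
A = π(d/2)² = π(5.2500e-04 m)² = 8.6590e-07 m²
L = m/(density·A) = 0.185/(10500×8.6590e-07) = 20.35 m
R = ρL/A = (1.68×10^-8)(20.35)/(8.6590e-07) = 0.395 Ω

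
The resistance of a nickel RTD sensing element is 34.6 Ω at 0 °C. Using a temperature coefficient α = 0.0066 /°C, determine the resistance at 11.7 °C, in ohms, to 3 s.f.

37.3 Ω

ΔT = 11.7 − 0 = 11.7 °C
R = R₀(1 + αΔT) = 34.6 × (1 + 0.0066×11.7) = 34.6 × 1.077 = 37.3 Ω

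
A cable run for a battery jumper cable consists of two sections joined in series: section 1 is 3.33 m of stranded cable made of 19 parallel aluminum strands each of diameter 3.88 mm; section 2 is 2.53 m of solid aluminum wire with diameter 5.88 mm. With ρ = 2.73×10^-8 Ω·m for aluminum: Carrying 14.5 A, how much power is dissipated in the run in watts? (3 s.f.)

0.620 W

Section 1: A_strand = π(1.9400e-03)² = 1.182e-05 m²; R₁ = ρL/(N·A_s) = (2.73×10^-8)(3.33)/(19×1.182e-05) = 4.047×10^-4 Ω
Section 2: A = π(d/2)² = π(2.9400e-03 m)² = 2.715e-05 m²
R₂ = (2.73×10^-8)(2.53)/(2.715e-05) = 0.002544 Ω
R = R₁ + R₂ = 0.002948 Ω
P = I²R = (14.5)² × 0.002948 = 0.620 W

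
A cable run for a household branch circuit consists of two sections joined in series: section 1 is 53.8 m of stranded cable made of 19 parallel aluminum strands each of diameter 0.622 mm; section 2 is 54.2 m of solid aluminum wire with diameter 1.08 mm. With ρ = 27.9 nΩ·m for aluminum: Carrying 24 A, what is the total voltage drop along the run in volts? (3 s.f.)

ρ = 27.9 nΩ·m = 2.79×10^-8 Ω·m
Section 1: A_strand = π(3.1100e-04)² = 3.039e-07 m²; R₁ = ρL/(N·A_s) = (2.79×10^-8)(53.8)/(19×3.039e-07) = 0.26 Ω
Section 2: A = π(d/2)² = π(5.4000e-04 m)² = 9.161e-07 m²
R₂ = (2.79×10^-8)(54.2)/(9.161e-07) = 1.651 Ω
R = R₁ + R₂ = 1.911 Ω
V = IR = 24 × 1.911 = 45.9 V

45.9 V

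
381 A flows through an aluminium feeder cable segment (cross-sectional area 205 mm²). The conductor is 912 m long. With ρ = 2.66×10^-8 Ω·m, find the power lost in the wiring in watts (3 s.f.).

A = 205 mm² = 2.050e-04 m²
R = ρL/A = (2.66×10^-8)(912)/(2.050e-04) = 0.1183 Ω
P = I²R = (381)² × 0.1183 = 17200 W

17200 W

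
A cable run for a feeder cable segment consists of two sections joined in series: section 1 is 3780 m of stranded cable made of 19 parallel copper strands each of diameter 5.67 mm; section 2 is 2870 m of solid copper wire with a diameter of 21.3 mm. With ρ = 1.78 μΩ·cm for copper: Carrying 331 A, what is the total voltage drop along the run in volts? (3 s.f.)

ρ = 1.78 μΩ·cm = 1.78×10^-8 Ω·m
Section 1: A_strand = π(2.8350e-03)² = 2.525e-05 m²; R₁ = ρL/(N·A_s) = (1.78×10^-8)(3780)/(19×2.525e-05) = 0.1402 Ω
Section 2: A = π(d/2)² = π(1.0650e-02 m)² = 3.563e-04 m²
R₂ = (1.78×10^-8)(2870)/(3.563e-04) = 0.1434 Ω
R = R₁ + R₂ = 0.2836 Ω
V = IR = 331 × 0.2836 = 93.9 V

93.9 V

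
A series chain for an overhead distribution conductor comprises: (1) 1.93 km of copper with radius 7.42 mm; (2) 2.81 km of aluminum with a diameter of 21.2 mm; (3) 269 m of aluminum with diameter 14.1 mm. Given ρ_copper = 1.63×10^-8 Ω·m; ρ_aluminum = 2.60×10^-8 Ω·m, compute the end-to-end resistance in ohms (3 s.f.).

Seg 1: A = πr² = π(7.4200e-03 m)² = 1.730e-04 m²
R_1 = (1.63×10^-8)(1930)/(1.730e-04) = 0.1819 Ω
Seg 2: A = π(d/2)² = π(1.0600e-02 m)² = 3.530e-04 m²
R_2 = (2.60×10^-8)(2810)/(3.530e-04) = 0.207 Ω
Seg 3: A = π(d/2)² = π(7.0500e-03 m)² = 1.561e-04 m²
R_3 = (2.60×10^-8)(269)/(1.561e-04) = 0.04479 Ω
R_total = R_1 + R_2 + R_3 = 0.434 Ω

0.434 Ω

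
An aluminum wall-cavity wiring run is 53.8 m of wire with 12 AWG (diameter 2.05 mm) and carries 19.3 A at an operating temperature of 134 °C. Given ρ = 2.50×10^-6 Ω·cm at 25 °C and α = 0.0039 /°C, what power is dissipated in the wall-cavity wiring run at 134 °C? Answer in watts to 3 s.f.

216 W

ρ = 2.50×10^-6 Ω·cm = 2.50×10^-8 Ω·m
A = π(2.05/2 mm)² = π(1.0250e-03 m)² = 3.301e-06 m²
R₍25₎ = ρL/A = (2.50×10^-8)(53.8)/(3.301e-06) = 0.4075 Ω
R₍134₎ = R₍25₎(1 + αΔT) = 0.4075 × (1 + 0.0039×109) = 0.5807 Ω
P = I²R = (19.3)² × 0.5807 = 216 W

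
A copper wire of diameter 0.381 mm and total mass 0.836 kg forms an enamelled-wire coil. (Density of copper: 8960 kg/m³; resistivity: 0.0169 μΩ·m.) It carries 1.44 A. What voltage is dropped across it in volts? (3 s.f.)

ρ = 0.0169 μΩ·m = 1.69×10^-8 Ω·m
A = π(d/2)² = π(1.9050e-04 m)² = 1.1401e-07 m²
L = m/(density·A) = 0.836/(8960×1.1401e-07) = 818.4 m
R = ρL/A = (1.69×10^-8)(818.4)/(1.1401e-07) = 121.3 Ω
V = IR = 1.44 × 121.3 = 175 V

175 V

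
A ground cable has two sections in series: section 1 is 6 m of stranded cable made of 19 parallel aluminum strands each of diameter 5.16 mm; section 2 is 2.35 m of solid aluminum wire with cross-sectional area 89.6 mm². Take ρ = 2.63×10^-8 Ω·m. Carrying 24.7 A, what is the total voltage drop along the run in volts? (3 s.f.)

Section 1: A_strand = π(2.5800e-03)² = 2.091e-05 m²; R₁ = ρL/(N·A_s) = (2.63×10^-8)(6)/(19×2.091e-05) = 3.972×10^-4 Ω
Section 2: A = 89.6 mm² = 8.960e-05 m²
R₂ = (2.63×10^-8)(2.35)/(8.960e-05) = 6.898×10^-4 Ω
R = R₁ + R₂ = 0.001087 Ω
V = IR = 24.7 × 0.001087 = 0.0268 V

0.0268 V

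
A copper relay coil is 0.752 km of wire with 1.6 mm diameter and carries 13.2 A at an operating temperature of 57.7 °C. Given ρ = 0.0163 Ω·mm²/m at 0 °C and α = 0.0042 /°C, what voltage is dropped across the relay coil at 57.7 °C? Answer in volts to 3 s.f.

100 V

ρ = 0.0163 Ω·mm²/m = 1.63×10^-8 Ω·m
A = π(d/2)² = π(8.0000e-04 m)² = 2.011e-06 m²
R₍0₎ = ρL/A = (1.63×10^-8)(752)/(2.011e-06) = 6.096 Ω
R₍57.7₎ = R₍0₎(1 + αΔT) = 6.096 × (1 + 0.0042×57.7) = 7.574 Ω
V = IR = 13.2 × 7.574 = 100 V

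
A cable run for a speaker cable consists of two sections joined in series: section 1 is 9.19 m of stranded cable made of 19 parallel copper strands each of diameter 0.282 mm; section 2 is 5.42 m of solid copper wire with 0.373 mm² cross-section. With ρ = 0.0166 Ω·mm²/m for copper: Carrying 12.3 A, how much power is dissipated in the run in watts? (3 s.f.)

ρ = 0.0166 Ω·mm²/m = 1.66×10^-8 Ω·m
Section 1: A_strand = π(1.4100e-04)² = 6.246e-08 m²; R₁ = ρL/(N·A_s) = (1.66×10^-8)(9.19)/(19×6.246e-08) = 0.1286 Ω
Section 2: A = 0.373 mm² = 3.730e-07 m²
R₂ = (1.66×10^-8)(5.42)/(3.730e-07) = 0.2412 Ω
R = R₁ + R₂ = 0.3698 Ω
P = I²R = (12.3)² × 0.3698 = 55.9 W

55.9 W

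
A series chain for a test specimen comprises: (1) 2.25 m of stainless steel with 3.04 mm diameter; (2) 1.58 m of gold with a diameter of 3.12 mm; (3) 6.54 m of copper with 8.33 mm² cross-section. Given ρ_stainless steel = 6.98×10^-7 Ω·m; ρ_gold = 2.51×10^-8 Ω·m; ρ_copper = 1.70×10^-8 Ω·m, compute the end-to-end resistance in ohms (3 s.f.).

0.235 Ω

Seg 1: A = π(d/2)² = π(1.5200e-03 m)² = 7.258e-06 m²
R_1 = (6.98×10^-7)(2.25)/(7.258e-06) = 0.2164 Ω
Seg 2: A = π(d/2)² = π(1.5600e-03 m)² = 7.645e-06 m²
R_2 = (2.51×10^-8)(1.58)/(7.645e-06) = 0.005187 Ω
Seg 3: A = 8.33 mm² = 8.330e-06 m²
R_3 = (1.70×10^-8)(6.54)/(8.330e-06) = 0.01335 Ω
R_total = R_1 + R_2 + R_3 = 0.235 Ω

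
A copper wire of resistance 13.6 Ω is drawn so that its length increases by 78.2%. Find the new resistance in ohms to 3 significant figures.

k = 1 + 78.2/100 = 1.782; volume constant ⇒ A' = A/k, so R' = k²R.
R' = 3.176 × 13.6 = 43.2 Ω

43.2 Ω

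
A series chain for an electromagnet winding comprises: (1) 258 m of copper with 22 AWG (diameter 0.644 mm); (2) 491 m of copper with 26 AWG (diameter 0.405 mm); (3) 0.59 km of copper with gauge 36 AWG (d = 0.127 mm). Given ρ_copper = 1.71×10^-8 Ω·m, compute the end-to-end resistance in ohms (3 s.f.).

875 Ω

Seg 1: A = π(0.644/2 mm)² = π(3.2200e-04 m)² = 3.257e-07 m²
R_1 = (1.71×10^-8)(258)/(3.257e-07) = 13.54 Ω
Seg 2: A = π(0.405/2 mm)² = π(2.0250e-04 m)² = 1.288e-07 m²
R_2 = (1.71×10^-8)(491)/(1.288e-07) = 65.17 Ω
Seg 3: A = π(0.127/2 mm)² = π(6.3500e-05 m)² = 1.267e-08 m²
R_3 = (1.71×10^-8)(590)/(1.267e-08) = 796.4 Ω
R_total = R_1 + R_2 + R_3 = 875 Ω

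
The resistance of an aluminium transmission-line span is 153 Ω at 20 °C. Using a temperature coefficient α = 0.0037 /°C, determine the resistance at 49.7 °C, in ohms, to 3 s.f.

ΔT = 49.7 − 20 = 29.7 °C
R = R₀(1 + αΔT) = 153 × (1 + 0.0037×29.7) = 153 × 1.11 = 170 Ω

170 Ω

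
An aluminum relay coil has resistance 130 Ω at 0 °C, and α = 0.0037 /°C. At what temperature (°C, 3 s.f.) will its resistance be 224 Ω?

R = R₀(1 + α(T − T₀)) ⇒ T = T₀ + (R/R₀ − 1)/α
T = 0 + (224/130 − 1)/0.0037 = 0 + (0.7231)/0.0037 = 195 °C

195 °C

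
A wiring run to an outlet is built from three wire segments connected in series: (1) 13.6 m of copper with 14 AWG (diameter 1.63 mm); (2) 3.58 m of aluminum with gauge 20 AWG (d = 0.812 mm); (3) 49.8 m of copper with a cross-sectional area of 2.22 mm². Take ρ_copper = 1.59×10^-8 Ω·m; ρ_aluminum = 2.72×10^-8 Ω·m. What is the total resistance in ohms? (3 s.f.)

Seg 1: A = π(1.63/2 mm)² = π(8.1500e-04 m)² = 2.087e-06 m²
R_1 = (1.59×10^-8)(13.6)/(2.087e-06) = 0.1036 Ω
Seg 2: A = π(0.812/2 mm)² = π(4.0600e-04 m)² = 5.178e-07 m²
R_2 = (2.72×10^-8)(3.58)/(5.178e-07) = 0.188 Ω
Seg 3: A = 2.22 mm² = 2.220e-06 m²
R_3 = (1.59×10^-8)(49.8)/(2.220e-06) = 0.3567 Ω
R_total = R_1 + R_2 + R_3 = 0.648 Ω

0.648 Ω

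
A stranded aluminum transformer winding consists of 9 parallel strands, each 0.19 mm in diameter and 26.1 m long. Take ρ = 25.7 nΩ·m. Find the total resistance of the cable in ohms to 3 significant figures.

ρ = 25.7 nΩ·m = 2.57×10^-8 Ω·m
A_strand = π(9.5000e-05 m)² = 2.835e-08 m²
R_strand = ρL/A = (2.57×10^-8)(26.1)/(2.835e-08) = 23.66 Ω
R_total = R_strand/N = 23.66/9 = 2.63 Ω

2.63 Ω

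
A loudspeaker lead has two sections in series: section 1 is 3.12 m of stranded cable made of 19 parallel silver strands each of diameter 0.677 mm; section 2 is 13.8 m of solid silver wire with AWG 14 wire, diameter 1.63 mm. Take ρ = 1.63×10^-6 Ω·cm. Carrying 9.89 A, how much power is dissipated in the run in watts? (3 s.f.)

11.3 W

ρ = 1.63×10^-6 Ω·cm = 1.63×10^-8 Ω·m
Section 1: A_strand = π(3.3850e-04)² = 3.600e-07 m²; R₁ = ρL/(N·A_s) = (1.63×10^-8)(3.12)/(19×3.600e-07) = 0.007436 Ω
Section 2: A = π(1.63/2 mm)² = π(8.1500e-04 m)² = 2.087e-06 m²
R₂ = (1.63×10^-8)(13.8)/(2.087e-06) = 0.1078 Ω
R = R₁ + R₂ = 0.1152 Ω
P = I²R = (9.89)² × 0.1152 = 11.3 W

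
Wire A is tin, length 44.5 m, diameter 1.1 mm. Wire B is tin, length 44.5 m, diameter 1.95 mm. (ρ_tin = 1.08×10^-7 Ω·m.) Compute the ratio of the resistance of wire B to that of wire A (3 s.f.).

0.318

R ∝ ρL/d², so R_B/R_A = (d_A/d_B)²
= (1.1/1.95)² = 0.318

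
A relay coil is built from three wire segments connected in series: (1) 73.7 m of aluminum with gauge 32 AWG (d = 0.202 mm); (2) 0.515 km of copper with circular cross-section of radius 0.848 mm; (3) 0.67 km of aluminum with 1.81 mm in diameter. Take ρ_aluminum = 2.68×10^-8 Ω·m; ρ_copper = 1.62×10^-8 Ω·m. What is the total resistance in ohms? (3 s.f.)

Seg 1: A = π(0.202/2 mm)² = π(1.0100e-04 m)² = 3.205e-08 m²
R_1 = (2.68×10^-8)(73.7)/(3.205e-08) = 61.63 Ω
Seg 2: A = πr² = π(8.4800e-04 m)² = 2.259e-06 m²
R_2 = (1.62×10^-8)(515)/(2.259e-06) = 3.693 Ω
Seg 3: A = π(d/2)² = π(9.0500e-04 m)² = 2.573e-06 m²
R_3 = (2.68×10^-8)(670)/(2.573e-06) = 6.979 Ω
R_total = R_1 + R_2 + R_3 = 72.3 Ω

72.3 Ω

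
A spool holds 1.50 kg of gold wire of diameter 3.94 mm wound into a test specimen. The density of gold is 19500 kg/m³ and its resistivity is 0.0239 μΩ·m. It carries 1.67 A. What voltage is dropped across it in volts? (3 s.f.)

0.0207 V

ρ = 0.0239 μΩ·m = 2.39×10^-8 Ω·m
A = π(d/2)² = π(1.9700e-03 m)² = 1.2192e-05 m²
L = m/(density·A) = 1.5/(19500×1.2192e-05) = 6.309 m
R = ρL/A = (2.39×10^-8)(6.309)/(1.2192e-05) = 0.01237 Ω
V = IR = 1.67 × 0.01237 = 0.0207 V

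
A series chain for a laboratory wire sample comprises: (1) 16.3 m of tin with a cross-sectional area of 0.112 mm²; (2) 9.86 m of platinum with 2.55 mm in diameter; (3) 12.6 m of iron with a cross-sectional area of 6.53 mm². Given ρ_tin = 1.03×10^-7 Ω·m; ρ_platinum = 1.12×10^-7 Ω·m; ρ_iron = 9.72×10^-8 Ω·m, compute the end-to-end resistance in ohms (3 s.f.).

Seg 1: A = 0.112 mm² = 1.120e-07 m²
R_1 = (1.03×10^-7)(16.3)/(1.120e-07) = 14.99 Ω
Seg 2: A = π(d/2)² = π(1.2750e-03 m)² = 5.107e-06 m²
R_2 = (1.12×10^-7)(9.86)/(5.107e-06) = 0.2162 Ω
Seg 3: A = 6.53 mm² = 6.530e-06 m²
R_3 = (9.72×10^-8)(12.6)/(6.530e-06) = 0.1876 Ω
R_total = R_1 + R_2 + R_3 = 15.4 Ω

15.4 Ω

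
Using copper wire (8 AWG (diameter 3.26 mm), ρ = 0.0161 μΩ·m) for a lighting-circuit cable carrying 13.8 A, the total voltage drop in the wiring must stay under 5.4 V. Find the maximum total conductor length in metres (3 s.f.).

ρ = 0.0161 μΩ·m = 1.61×10^-8 Ω·m
A = π(3.26/2 mm)² = π(1.6300e-03 m)² = 8.347e-06 m²
L_max = V_max·A/(1·ρI) = (5.4)(8.347e-06)/(1.61×10^-8×13.8) = 203 m

203 m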